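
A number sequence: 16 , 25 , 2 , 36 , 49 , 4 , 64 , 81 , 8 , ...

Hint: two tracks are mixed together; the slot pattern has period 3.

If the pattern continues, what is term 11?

Positions follow the repeating pattern AAB; grouping by letter gives 2 tracks.
Track A = 16, 25, 36, 49, 64, 81: the squares 4², 5², 6², ….
Track B = 2, 4, 8: successive powers of 2.
Position 11 → track A, term 8 = 121.

121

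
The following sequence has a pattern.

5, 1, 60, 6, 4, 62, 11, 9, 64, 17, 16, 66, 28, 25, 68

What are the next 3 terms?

Read the sequence 3 terms at a time; column i is its own pattern.
Subsequence A is 5, 6, 11, 17, 28, which is a Fibonacci-like recurrence a_n = a_{n-1} + a_{n-2}.
Subsequence B is 1, 4, 9, 16, 25, which is perfect squares starting at 1².
Subsequence C is 60, 62, 64, 66, 68, which is arithmetic with common difference +2.
Term 16 comes from subsequence A (its 6th entry): 45.
Position 17 falls in subsequence B as its term 6, giving 36.
Position 18 → subsequence C, term 6 = 70.

45, 36, 70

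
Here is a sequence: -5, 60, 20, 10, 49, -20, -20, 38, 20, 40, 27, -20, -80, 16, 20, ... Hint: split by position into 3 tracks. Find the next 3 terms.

The terms cycle through 3 interleaved subsequences.
Subsequence A: -5, 10, -20, 40, -80 — a geometric progression (common ratio -2).
Subsequence B: 60, 49, 38, 27, 16 — linear: a_n = 71 − 11·n.
Subsequence C: 20, -20, 20, -20, 20 — oscillating between 20 and -20.
The 16th slot belongs to subsequence A; its 6th term is 160.
The 17th slot belongs to subsequence B; its 6th term is 5.
Position 18 → subsequence C, term 6 = -20.

160, 5, -20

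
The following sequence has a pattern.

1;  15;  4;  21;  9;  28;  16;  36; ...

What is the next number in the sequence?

25

Split by position mod 2 into 2 tracks.
Stream A = 1, 4, 9, 16: consecutive squares n² from n = 1.
Stream B = 15, 21, 28, 36: the triangular numbers T_5, T_6, ….
Position 9 falls in stream A as its term 5, giving 25.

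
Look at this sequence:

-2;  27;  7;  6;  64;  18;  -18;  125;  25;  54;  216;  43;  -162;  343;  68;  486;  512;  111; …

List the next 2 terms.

-1458, 729

Read the sequence 3 terms at a time; column i is its own pattern.
Track A = -2, 6, -18, 54, -162, 486: geometric with ratio -3.
Track B = 27, 64, 125, 216, 343, 512: consecutive cubes n³ from n = 3.
Track C = 7, 18, 25, 43, 68, 111: Fibonacci-style (each term is the sum of the two before it).
Term 19 comes from track A (its 7th entry): -1458.
Term 20 comes from track B (its 7th entry): 729.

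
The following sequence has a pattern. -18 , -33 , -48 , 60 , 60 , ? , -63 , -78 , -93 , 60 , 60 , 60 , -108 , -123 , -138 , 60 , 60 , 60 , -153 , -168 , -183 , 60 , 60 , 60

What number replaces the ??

60

The slot pattern repeats as AAABBB (period 6), so there are 2 interleaved tracks.
Stream A: -18, -33, -48, -63, -78, -93, -108, -123, -138, -153, -168, -183. Subtracting 15 each time.
Stream B: 60, 60, ?, 60, 60, 60, 60, 60, 60, 60, 60, 60. Always 60.
Stream B's pattern makes the blank 60.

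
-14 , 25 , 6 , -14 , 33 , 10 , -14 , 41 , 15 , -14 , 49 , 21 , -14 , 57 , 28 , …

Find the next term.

-14

Split by position mod 3: positions 1, 4, 7, … form one track, and each other residue class forms its own.
Track A: -14, -14, -14, -14, -14 — always -14.
Track B: 25, 33, 41, 49, 57 — arithmetic with common difference +8.
Track C: 6, 10, 15, 21, 28 — triangular numbers starting at T_3.
Position 16 falls in track A as its term 6, giving -14.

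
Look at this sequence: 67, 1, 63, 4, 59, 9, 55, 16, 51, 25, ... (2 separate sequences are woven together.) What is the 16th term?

Odd-indexed and even-indexed terms follow separate rules.
Stream A = 67, 63, 59, 55, 51: subtracting 4 each time.
Stream B = 1, 4, 9, 16, 25: perfect squares starting at 1².
The 16th slot belongs to stream B; its 8th term is 64.

64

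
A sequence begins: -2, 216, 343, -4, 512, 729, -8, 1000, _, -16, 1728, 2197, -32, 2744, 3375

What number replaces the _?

1331

Positions follow the repeating pattern ABB; grouping by letter gives 2 tracks.
Track A: -2, -4, -8, -16, -32 (a geometric progression (common ratio 2)).
Track B: 216, 343, 512, 729, 1000, ?, 1728, 2197, 2744, 3375 (consecutive cubes n³ from n = 6).
Track B's pattern makes the blank 1331.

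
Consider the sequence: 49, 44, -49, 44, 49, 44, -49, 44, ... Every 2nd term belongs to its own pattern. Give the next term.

Split by position mod 2 into 2 tracks.
Track A: 49, -49, 49, -49 — alternating ±49.
Track B: 44, 44, 44, 44 — the constant sequence 44.
Position 9 falls in track A as its term 5, giving 49.

49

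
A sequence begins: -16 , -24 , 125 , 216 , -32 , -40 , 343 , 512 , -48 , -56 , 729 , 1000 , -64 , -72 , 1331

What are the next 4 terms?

1728, -80, -88, 2197

Positions follow the repeating pattern AABB; grouping by letter gives 2 tracks.
Stream A: -16, -24, -32, -40, -48, -56, -64, -72. Arithmetic, step −8.
Stream B: 125, 216, 343, 512, 729, 1000, 1331. The cubes 5³, 6³, 7³, ….
Position 16 → stream B, term 8 = 1728.
Term 17 comes from stream A (its 9th entry): -80.
The 18th slot belongs to stream A; its 10th term is -88.
Position 19 falls in stream B as its term 9, giving 2197.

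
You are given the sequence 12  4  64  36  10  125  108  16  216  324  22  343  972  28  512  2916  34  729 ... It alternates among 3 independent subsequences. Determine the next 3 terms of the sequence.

Taking every 3rd term gives 3 separate tracks.
Track A = 12, 36, 108, 324, 972, 2916: geometric, ×3 each step.
Track B = 4, 10, 16, 22, 28, 34: linear: a_n = -2 + 6·n.
Track C = 64, 125, 216, 343, 512, 729: consecutive cubes n³ from n = 4.
Term 19 comes from track A (its 7th entry): 8748.
Position 20 falls in track B as its term 7, giving 40.
The 21st slot belongs to track C; its 7th term is 1000.

8748, 40, 1000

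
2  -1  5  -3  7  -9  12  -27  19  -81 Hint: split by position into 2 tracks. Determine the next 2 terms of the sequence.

Positions 1, 3, 5, … form one subsequence and positions 2, 4, 6, … form another.
Subsequence A = 2, 5, 7, 12, 19: Fibonacci-style (each term is the sum of the two before it).
Subsequence B = -1, -3, -9, -27, -81: a geometric progression (common ratio 3).
Term 11 comes from subsequence A (its 6th entry): 31.
The 12th slot belongs to subsequence B; its 6th term is -243.

31, -243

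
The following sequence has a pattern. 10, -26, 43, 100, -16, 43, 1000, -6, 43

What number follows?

10000

The terms cycle through 3 interleaved subsequences.
Track A: 10, 100, 1000. Powers of 10.
Track B: -26, -16, -6. Arithmetic with common difference +10.
Track C: 43, 43, 43. The constant sequence 43.
Term 10 comes from track A (its 4th entry): 10000.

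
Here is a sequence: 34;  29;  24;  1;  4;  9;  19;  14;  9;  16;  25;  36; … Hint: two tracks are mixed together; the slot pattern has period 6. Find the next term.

4

The slot pattern repeats as AAABBB (period 6), so there are 2 interleaved tracks.
Track A: 34, 29, 24, 19, 14, 9. Arithmetic with common difference −5.
Track B: 1, 4, 9, 16, 25, 36. The squares 1², 2², 3², ….
Term 13 comes from track A (its 7th entry): 4.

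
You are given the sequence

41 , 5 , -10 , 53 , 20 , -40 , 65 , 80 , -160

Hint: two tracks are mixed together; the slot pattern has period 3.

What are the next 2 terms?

77, 320

The slot pattern repeats as ABB (period 3), so there are 2 interleaved tracks.
Track A: 41, 53, 65 — adding 12 each time.
Track B: 5, -10, 20, -40, 80, -160 — geometric with ratio -2.
Position 10 falls in track A as its term 4, giving 77.
Position 11 falls in track B as its term 7, giving 320.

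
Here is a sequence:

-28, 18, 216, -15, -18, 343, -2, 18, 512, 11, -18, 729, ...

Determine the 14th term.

Split by position mod 3: positions 1, 4, 7, … form one track, and each other residue class forms its own.
Track A: -28, -15, -2, 11 (adding 13 each time).
Track B: 18, -18, 18, -18 (the oscillation 18·(−1)^(n+1)).
Track C: 216, 343, 512, 729 (the cubes 6³, 7³, 8³, …).
The 14th slot belongs to track B; its 5th term is 18.

18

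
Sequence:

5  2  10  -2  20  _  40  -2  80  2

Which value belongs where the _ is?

2

Taking every 2nd term gives 2 separate tracks.
Track A = 5, 10, 20, 40, 80: geometric with ratio 2.
Track B = 2, -2, ?, -2, 2: alternating ±2.
Filling track B at index 3 by its rule yields 2.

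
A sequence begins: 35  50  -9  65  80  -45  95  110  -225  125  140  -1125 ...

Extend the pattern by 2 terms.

155, 170

The slot pattern repeats as AAB (period 3), so there are 2 interleaved tracks.
Stream A is 35, 50, 65, 80, 95, 110, 125, 140, which is linear: a_n = 20 + 15·n.
Stream B is -9, -45, -225, -1125, which is geometric, ×5 each step.
Position 13 falls in stream A as its term 9, giving 155.
The 14th slot belongs to stream A; its 10th term is 170.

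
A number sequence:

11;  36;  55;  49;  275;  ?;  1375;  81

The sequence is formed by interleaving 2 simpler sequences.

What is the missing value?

64

Taking every 2nd term gives 2 separate tracks.
Stream A: 11, 55, 275, 1375 (multiplying by 5 each time).
Stream B: 36, 49, ?, 81 (consecutive squares n² from n = 6).
Stream B's pattern makes the blank 64.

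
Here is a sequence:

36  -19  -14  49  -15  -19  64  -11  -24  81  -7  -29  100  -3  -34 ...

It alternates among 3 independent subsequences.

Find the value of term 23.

9

Split by position mod 3: positions 1, 4, 7, … form one track, and each other residue class forms its own.
Stream A is 36, 49, 64, 81, 100, which is consecutive squares n² from n = 6.
Stream B is -19, -15, -11, -7, -3, which is adding 4 each time.
Stream C is -14, -19, -24, -29, -34, which is arithmetic, step −5.
Position 23 falls in stream B as its term 8, giving 9.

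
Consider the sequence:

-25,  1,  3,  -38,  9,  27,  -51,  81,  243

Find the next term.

The slot pattern repeats as ABB (period 3), so there are 2 interleaved tracks.
Track A is -25, -38, -51, which is arithmetic with common difference −13.
Track B is 1, 3, 9, 27, 81, 243, which is successive powers of 3.
Position 10 falls in track A as its term 4, giving -64.

-64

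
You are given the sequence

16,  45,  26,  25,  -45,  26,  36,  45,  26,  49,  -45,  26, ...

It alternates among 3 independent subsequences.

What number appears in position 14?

Split by position mod 3: positions 1, 4, 7, … form one track, and each other residue class forms its own.
Subsequence A: 16, 25, 36, 49. The squares 4², 5², 6², ….
Subsequence B: 45, -45, 45, -45. Alternating ±45.
Subsequence C: 26, 26, 26, 26. Always 26.
Position 14 → subsequence B, term 5 = 45.

45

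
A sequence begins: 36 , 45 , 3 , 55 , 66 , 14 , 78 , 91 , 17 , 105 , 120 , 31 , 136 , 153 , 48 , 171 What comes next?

190

Reading positions in blocks of 3 reveals the pattern AAB — 2 tracks woven together.
Subsequence A: 36, 45, 55, 66, 78, 91, 105, 120, 136, 153, 171 — triangular numbers starting at T_8.
Subsequence B: 3, 14, 17, 31, 48 — each term equals the sum of the previous two.
Position 17 → subsequence A, term 12 = 190.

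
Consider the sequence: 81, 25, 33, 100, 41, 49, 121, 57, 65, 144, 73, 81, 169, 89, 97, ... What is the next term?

196

The slot pattern repeats as ABB (period 3), so there are 2 interleaved tracks.
Stream A: 81, 100, 121, 144, 169 — perfect squares starting at 9².
Stream B: 25, 33, 41, 49, 57, 65, 73, 81, 89, 97 — arithmetic, step +8.
Position 16 falls in stream A as its term 6, giving 196.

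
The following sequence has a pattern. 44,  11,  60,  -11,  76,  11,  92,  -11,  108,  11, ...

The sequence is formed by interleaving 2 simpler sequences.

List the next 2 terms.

Split by position mod 2 into 2 tracks.
Track A is 44, 60, 76, 92, 108, which is arithmetic with common difference +16.
Track B is 11, -11, 11, -11, 11, which is the oscillation 11·(−1)^(n+1).
The 11th slot belongs to track A; its 6th term is 124.
Position 12 → track B, term 6 = -11.

124, -11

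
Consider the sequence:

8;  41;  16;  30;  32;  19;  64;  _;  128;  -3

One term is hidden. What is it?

8

The terms cycle through 2 interleaved subsequences.
Stream A: 8, 16, 32, 64, 128 (successive powers of 2).
Stream B: 41, 30, 19, ?, -3 (arithmetic with common difference −11).
So the missing entry in stream B is 8.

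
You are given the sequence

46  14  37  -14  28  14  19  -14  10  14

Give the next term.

1

The terms cycle through 2 interleaved subsequences.
Subsequence A is 46, 37, 28, 19, 10, which is linear: a_n = 55 − 9·n.
Subsequence B is 14, -14, 14, -14, 14, which is oscillating between 14 and -14.
Position 11 falls in subsequence A as its term 6, giving 1.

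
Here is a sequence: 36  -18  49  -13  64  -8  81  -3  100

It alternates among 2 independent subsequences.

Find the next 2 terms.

2, 121

Odd-indexed and even-indexed terms follow separate rules.
Stream A is 36, 49, 64, 81, 100, which is the squares 6², 7², 8², ….
Stream B is -18, -13, -8, -3, which is arithmetic, step +5.
Position 10 falls in stream B as its term 5, giving 2.
The 11th slot belongs to stream A; its 6th term is 121.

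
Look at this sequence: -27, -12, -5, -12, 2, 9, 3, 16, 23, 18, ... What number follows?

30

Reading positions in blocks of 3 reveals the pattern ABB — 2 tracks woven together.
Subsequence A is -27, -12, 3, 18, which is arithmetic with common difference +15.
Subsequence B is -12, -5, 2, 9, 16, 23, which is adding 7 each time.
Term 11 comes from subsequence B (its 7th entry): 30.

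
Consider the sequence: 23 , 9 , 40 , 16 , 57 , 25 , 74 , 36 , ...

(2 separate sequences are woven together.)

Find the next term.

91

Split by position mod 2 into 2 tracks.
Subsequence A: 23, 40, 57, 74 — arithmetic, step +17.
Subsequence B: 9, 16, 25, 36 — consecutive squares n² from n = 3.
Term 9 comes from subsequence A (its 5th entry): 91.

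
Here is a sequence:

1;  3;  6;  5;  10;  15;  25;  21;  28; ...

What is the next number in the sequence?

Positions follow the repeating pattern ABB; grouping by letter gives 2 tracks.
Track A is 1, 5, 25, which is powers of 5.
Track B is 3, 6, 10, 15, 21, 28, which is the triangular numbers T_2, T_3, ….
Position 10 falls in track A as its term 4, giving 125.

125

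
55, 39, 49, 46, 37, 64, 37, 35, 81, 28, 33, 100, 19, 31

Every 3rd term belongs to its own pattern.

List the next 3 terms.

Read the sequence 3 terms at a time; column i is its own pattern.
Subsequence A: 55, 46, 37, 28, 19 (subtracting 9 each time).
Subsequence B: 39, 37, 35, 33, 31 (arithmetic with common difference −2).
Subsequence C: 49, 64, 81, 100 (perfect squares starting at 7²).
The 15th slot belongs to subsequence C; its 5th term is 121.
Position 16 falls in subsequence A as its term 6, giving 10.
Position 17 → subsequence B, term 6 = 29.

121, 10, 29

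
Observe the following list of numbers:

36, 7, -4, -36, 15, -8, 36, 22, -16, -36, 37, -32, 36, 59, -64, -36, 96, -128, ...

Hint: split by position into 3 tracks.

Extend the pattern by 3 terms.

Split by position mod 3 into 3 tracks.
Stream A: 36, -36, 36, -36, 36, -36 (alternating ±36).
Stream B: 7, 15, 22, 37, 59, 96 (each term equals the sum of the previous two).
Stream C: -4, -8, -16, -32, -64, -128 (a geometric progression (common ratio 2)).
Term 19 comes from stream A (its 7th entry): 36.
Term 20 comes from stream B (its 7th entry): 155.
Position 21 falls in stream C as its term 7, giving -256.

36, 155, -256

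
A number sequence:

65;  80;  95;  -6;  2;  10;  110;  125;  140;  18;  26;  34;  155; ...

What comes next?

The slot pattern repeats as AAABBB (period 6), so there are 2 interleaved tracks.
Track A: 65, 80, 95, 110, 125, 140, 155 — linear: a_n = 50 + 15·n.
Track B: -6, 2, 10, 18, 26, 34 — linear: a_n = -14 + 8·n.
The 14th slot belongs to track A; its 8th term is 170.

170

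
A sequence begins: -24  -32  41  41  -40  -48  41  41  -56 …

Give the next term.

Positions follow the repeating pattern AABB; grouping by letter gives 2 tracks.
Subsequence A is -24, -32, -40, -48, -56, which is arithmetic with common difference −8.
Subsequence B is 41, 41, 41, 41, which is constant 41.
Term 10 comes from subsequence A (its 6th entry): -64.

-64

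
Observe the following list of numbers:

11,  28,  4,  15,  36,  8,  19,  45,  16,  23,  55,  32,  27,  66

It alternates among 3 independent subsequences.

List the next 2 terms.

64, 31

Split by position mod 3 into 3 tracks.
Track A: 11, 15, 19, 23, 27 (adding 4 each time).
Track B: 28, 36, 45, 55, 66 (the triangular numbers T_7, T_8, …).
Track C: 4, 8, 16, 32 (multiplying by 2 each time).
The 15th slot belongs to track C; its 5th term is 64.
Term 16 comes from track A (its 6th entry): 31.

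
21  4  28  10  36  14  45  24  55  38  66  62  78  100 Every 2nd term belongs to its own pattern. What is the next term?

91

The terms cycle through 2 interleaved subsequences.
Subsequence A = 21, 28, 36, 45, 55, 66, 78: triangular numbers starting at T_6.
Subsequence B = 4, 10, 14, 24, 38, 62, 100: Fibonacci-style (each term is the sum of the two before it).
Term 15 comes from subsequence A (its 8th entry): 91.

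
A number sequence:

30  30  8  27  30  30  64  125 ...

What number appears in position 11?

216

Positions follow the repeating pattern AABB; grouping by letter gives 2 tracks.
Subsequence A: 30, 30, 30, 30. Always 30.
Subsequence B: 8, 27, 64, 125. The cubes 2³, 3³, 4³, ….
Position 11 falls in subsequence B as its term 5, giving 216.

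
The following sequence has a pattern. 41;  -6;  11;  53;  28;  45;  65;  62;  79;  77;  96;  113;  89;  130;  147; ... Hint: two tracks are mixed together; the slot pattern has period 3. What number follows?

101

Reading positions in blocks of 3 reveals the pattern ABB — 2 tracks woven together.
Track A: 41, 53, 65, 77, 89 (linear: a_n = 29 + 12·n).
Track B: -6, 11, 28, 45, 62, 79, 96, 113, 130, 147 (adding 17 each time).
Position 16 → track A, term 6 = 101.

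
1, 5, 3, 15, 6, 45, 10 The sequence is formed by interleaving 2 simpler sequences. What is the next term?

135

Positions 1, 3, 5, … form one subsequence and positions 2, 4, 6, … form another.
Subsequence A: 1, 3, 6, 10. Triangular numbers starting at T_1.
Subsequence B: 5, 15, 45. A geometric progression (common ratio 3).
Position 8 → subsequence B, term 4 = 135.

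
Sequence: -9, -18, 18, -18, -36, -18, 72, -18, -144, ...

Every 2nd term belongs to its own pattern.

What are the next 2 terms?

Odd-indexed and even-indexed terms follow separate rules.
Subsequence A is -9, 18, -36, 72, -144, which is multiplying by -2 each time.
Subsequence B is -18, -18, -18, -18, which is constant -18.
Term 10 comes from subsequence B (its 5th entry): -18.
Position 11 → subsequence A, term 6 = 288.

-18, 288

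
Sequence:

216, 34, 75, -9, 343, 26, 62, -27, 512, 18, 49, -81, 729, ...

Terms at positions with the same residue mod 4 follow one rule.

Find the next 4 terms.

The terms cycle through 4 interleaved subsequences.
Subsequence A = 216, 343, 512, 729: consecutive cubes n³ from n = 6.
Subsequence B = 34, 26, 18: arithmetic with common difference −8.
Subsequence C = 75, 62, 49: arithmetic with common difference −13.
Subsequence D = -9, -27, -81: geometric with ratio 3.
Term 14 comes from subsequence B (its 4th entry): 10.
Position 15 falls in subsequence C as its term 4, giving 36.
Position 16 → subsequence D, term 4 = -243.
Position 17 → subsequence A, term 5 = 1000.

10, 36, -243, 1000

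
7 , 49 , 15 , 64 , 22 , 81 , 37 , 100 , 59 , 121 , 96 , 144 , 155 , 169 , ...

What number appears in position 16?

The terms cycle through 2 interleaved subsequences.
Track A: 7, 15, 22, 37, 59, 96, 155 — Fibonacci-style (each term is the sum of the two before it).
Track B: 49, 64, 81, 100, 121, 144, 169 — the squares 7², 8², 9², ….
Position 16 falls in track B as its term 8, giving 196.

196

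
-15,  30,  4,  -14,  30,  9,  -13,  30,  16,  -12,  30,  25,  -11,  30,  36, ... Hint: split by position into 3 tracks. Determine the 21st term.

The terms cycle through 3 interleaved subsequences.
Stream A is -15, -14, -13, -12, -11, which is linear: a_n = -16 + n.
Stream B is 30, 30, 30, 30, 30, which is constant 30.
Stream C is 4, 9, 16, 25, 36, which is the squares 2², 3², 4², ….
Term 21 comes from stream C (its 7th entry): 64.

64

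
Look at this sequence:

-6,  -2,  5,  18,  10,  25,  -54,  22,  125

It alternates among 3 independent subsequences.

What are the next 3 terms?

The terms cycle through 3 interleaved subsequences.
Track A is -6, 18, -54, which is geometric, ×-3 each step.
Track B is -2, 10, 22, which is arithmetic with common difference +12.
Track C is 5, 25, 125, which is powers 5^1, 5^2, 5^3, ….
Term 10 comes from track A (its 4th entry): 162.
Position 11 → track B, term 4 = 34.
Position 12 → track C, term 4 = 625.

162, 34, 625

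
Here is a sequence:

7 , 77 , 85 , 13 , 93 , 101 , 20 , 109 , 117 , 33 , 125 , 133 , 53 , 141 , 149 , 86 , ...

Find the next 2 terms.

157, 165

Reading positions in blocks of 3 reveals the pattern ABB — 2 tracks woven together.
Track A: 7, 13, 20, 33, 53, 86 — Fibonacci-style (each term is the sum of the two before it).
Track B: 77, 85, 93, 101, 109, 117, 125, 133, 141, 149 — arithmetic with common difference +8.
The 17th slot belongs to track B; its 11th term is 157.
Term 18 comes from track B (its 12th entry): 165.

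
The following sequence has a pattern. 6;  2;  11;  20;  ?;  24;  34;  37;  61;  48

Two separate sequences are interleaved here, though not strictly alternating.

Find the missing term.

13

The slot pattern repeats as ABB (period 3), so there are 2 interleaved tracks.
Track A: 6, 20, 34, 48 (arithmetic, step +14).
Track B: 2, 11, ?, 24, 37, 61 (each term equals the sum of the previous two).
Track B's pattern makes the blank 13.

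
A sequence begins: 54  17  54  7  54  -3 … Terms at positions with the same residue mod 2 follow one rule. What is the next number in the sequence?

Split by position mod 2 into 2 tracks.
Subsequence A: 54, 54, 54. Always 54.
Subsequence B: 17, 7, -3. Arithmetic with common difference −10.
The 7th slot belongs to subsequence A; its 4th term is 54.

54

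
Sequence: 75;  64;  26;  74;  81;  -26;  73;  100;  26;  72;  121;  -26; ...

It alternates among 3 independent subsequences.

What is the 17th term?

The terms cycle through 3 interleaved subsequences.
Track A is 75, 74, 73, 72, which is arithmetic, step −1.
Track B is 64, 81, 100, 121, which is the squares 8², 9², 10², ….
Track C is 26, -26, 26, -26, which is the oscillation 26·(−1)^(n+1).
Position 17 → track B, term 6 = 169.

169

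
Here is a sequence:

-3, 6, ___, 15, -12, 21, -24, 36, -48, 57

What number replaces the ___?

Positions 1, 3, 5, … form one subsequence and positions 2, 4, 6, … form another.
Subsequence A: -3, ?, -12, -24, -48 (geometric with ratio 2).
Subsequence B: 6, 15, 21, 36, 57 (Fibonacci-style (each term is the sum of the two before it)).
The gap is subsequence A's term 2; the rule gives -6.

-6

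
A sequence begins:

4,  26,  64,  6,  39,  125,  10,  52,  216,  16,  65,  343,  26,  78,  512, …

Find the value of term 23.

117

Split by position mod 3 into 3 tracks.
Track A: 4, 6, 10, 16, 26 (Fibonacci-style (each term is the sum of the two before it)).
Track B: 26, 39, 52, 65, 78 (linear: a_n = 13 + 13·n).
Track C: 64, 125, 216, 343, 512 (consecutive cubes n³ from n = 4).
The 23rd slot belongs to track B; its 8th term is 117.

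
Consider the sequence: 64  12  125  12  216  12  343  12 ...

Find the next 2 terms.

Odd-indexed and even-indexed terms follow separate rules.
Stream A is 64, 125, 216, 343, which is the cubes 4³, 5³, 6³, ….
Stream B is 12, 12, 12, 12, which is always 12.
Position 9 falls in stream A as its term 5, giving 512.
The 10th slot belongs to stream B; its 5th term is 12.

512, 12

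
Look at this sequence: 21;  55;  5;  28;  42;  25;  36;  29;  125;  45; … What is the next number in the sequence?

Split by position mod 3 into 3 tracks.
Subsequence A: 21, 28, 36, 45 (triangular numbers n(n+1)/2 for n = 6, 7, …).
Subsequence B: 55, 42, 29 (linear: a_n = 68 − 13·n).
Subsequence C: 5, 25, 125 (powers of 5).
Term 11 comes from subsequence B (its 4th entry): 16.

16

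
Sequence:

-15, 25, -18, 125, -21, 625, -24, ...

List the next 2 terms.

3125, -27

Split by position mod 2 into 2 tracks.
Subsequence A: -15, -18, -21, -24. Arithmetic with common difference −3.
Subsequence B: 25, 125, 625. Successive powers of 5.
Term 8 comes from subsequence B (its 4th entry): 3125.
Position 9 falls in subsequence A as its term 5, giving -27.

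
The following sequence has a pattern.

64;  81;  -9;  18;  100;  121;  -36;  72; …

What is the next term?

The slot pattern repeats as AABB (period 4), so there are 2 interleaved tracks.
Track A: 64, 81, 100, 121 — the squares 8², 9², 10², ….
Track B: -9, 18, -36, 72 — geometric, ×-2 each step.
Term 9 comes from track A (its 5th entry): 144.

144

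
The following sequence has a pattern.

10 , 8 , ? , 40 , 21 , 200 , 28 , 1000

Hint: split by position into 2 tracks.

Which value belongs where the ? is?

15

The terms cycle through 2 interleaved subsequences.
Track A: 10, ?, 21, 28 (the triangular numbers T_4, T_5, …).
Track B: 8, 40, 200, 1000 (a geometric progression (common ratio 5)).
So the missing entry in track A is 15.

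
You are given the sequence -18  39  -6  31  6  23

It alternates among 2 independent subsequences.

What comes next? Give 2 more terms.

18, 15

Odd-indexed and even-indexed terms follow separate rules.
Track A: -18, -6, 6 (arithmetic with common difference +12).
Track B: 39, 31, 23 (linear: a_n = 47 − 8·n).
Term 7 comes from track A (its 4th entry): 18.
Position 8 falls in track B as its term 4, giving 15.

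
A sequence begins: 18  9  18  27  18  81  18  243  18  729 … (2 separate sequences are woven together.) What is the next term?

18

Odd-indexed and even-indexed terms follow separate rules.
Track A is 18, 18, 18, 18, 18, which is constant 18.
Track B is 9, 27, 81, 243, 729, which is geometric, ×3 each step.
Position 11 → track A, term 6 = 18.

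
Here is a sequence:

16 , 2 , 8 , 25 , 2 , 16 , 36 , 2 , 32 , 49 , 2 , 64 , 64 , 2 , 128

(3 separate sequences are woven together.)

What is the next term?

81

Split by position mod 3: positions 1, 4, 7, … form one track, and each other residue class forms its own.
Subsequence A is 16, 25, 36, 49, 64, which is consecutive squares n² from n = 4.
Subsequence B is 2, 2, 2, 2, 2, which is the constant sequence 2.
Subsequence C is 8, 16, 32, 64, 128, which is successive powers of 2.
Position 16 → subsequence A, term 6 = 81.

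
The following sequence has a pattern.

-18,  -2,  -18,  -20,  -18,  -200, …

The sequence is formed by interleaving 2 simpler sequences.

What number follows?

-18

Split by position mod 2 into 2 tracks.
Track A: -18, -18, -18. The constant sequence -18.
Track B: -2, -20, -200. Multiplying by 10 each time.
Position 7 → track A, term 4 = -18.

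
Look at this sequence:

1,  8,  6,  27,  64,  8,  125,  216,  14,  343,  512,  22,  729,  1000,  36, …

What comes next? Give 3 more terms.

1331, 1728, 58

The slot pattern repeats as AAB (period 3), so there are 2 interleaved tracks.
Track A: 1, 8, 27, 64, 125, 216, 343, 512, 729, 1000. Perfect cubes starting at 1³.
Track B: 6, 8, 14, 22, 36. A Fibonacci-like recurrence a_n = a_{n-1} + a_{n-2}.
The 16th slot belongs to track A; its 11th term is 1331.
Term 17 comes from track A (its 12th entry): 1728.
Position 18 falls in track B as its term 6, giving 58.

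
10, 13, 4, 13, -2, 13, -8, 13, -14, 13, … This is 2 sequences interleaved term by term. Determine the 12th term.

13

Split by position mod 2 into 2 tracks.
Stream A is 10, 4, -2, -8, -14, which is arithmetic, step −6.
Stream B is 13, 13, 13, 13, 13, which is always 13.
Position 12 falls in stream B as its term 6, giving 13.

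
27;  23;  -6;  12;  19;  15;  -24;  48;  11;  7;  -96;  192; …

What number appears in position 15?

Positions follow the repeating pattern AABB; grouping by letter gives 2 tracks.
Track A = 27, 23, 19, 15, 11, 7: linear: a_n = 31 − 4·n.
Track B = -6, 12, -24, 48, -96, 192: geometric with ratio -2.
Term 15 comes from track B (its 7th entry): -384.

-384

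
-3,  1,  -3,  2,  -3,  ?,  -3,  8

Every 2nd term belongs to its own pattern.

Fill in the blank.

4

Split by position mod 2 into 2 tracks.
Stream A is -3, -3, -3, -3, which is the constant sequence -3.
Stream B is 1, 2, ?, 8, which is powers of 2.
Stream B's pattern makes the blank 4.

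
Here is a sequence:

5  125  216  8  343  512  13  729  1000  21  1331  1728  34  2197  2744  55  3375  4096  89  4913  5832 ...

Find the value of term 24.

8000

The slot pattern repeats as ABB (period 3), so there are 2 interleaved tracks.
Stream A is 5, 8, 13, 21, 34, 55, 89, which is a Fibonacci-like recurrence a_n = a_{n-1} + a_{n-2}.
Stream B is 125, 216, 343, 512, 729, 1000, 1331, 1728, 2197, 2744, 3375, 4096, 4913, 5832, which is perfect cubes starting at 5³.
Position 24 falls in stream B as its term 16, giving 8000.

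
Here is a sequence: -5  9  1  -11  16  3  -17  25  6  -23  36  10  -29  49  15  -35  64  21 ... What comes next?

-41

Read the sequence 3 terms at a time; column i is its own pattern.
Subsequence A is -5, -11, -17, -23, -29, -35, which is arithmetic with common difference −6.
Subsequence B is 9, 16, 25, 36, 49, 64, which is consecutive squares n² from n = 3.
Subsequence C is 1, 3, 6, 10, 15, 21, which is the triangular numbers T_1, T_2, ….
Position 19 falls in subsequence A as its term 7, giving -41.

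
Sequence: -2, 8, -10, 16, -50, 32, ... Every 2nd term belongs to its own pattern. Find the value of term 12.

Taking every 2nd term gives 2 separate tracks.
Track A: -2, -10, -50. A geometric progression (common ratio 5).
Track B: 8, 16, 32. Powers of 2.
Position 12 → track B, term 6 = 256.

256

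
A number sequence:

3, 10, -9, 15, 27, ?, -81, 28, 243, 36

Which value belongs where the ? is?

Positions 1, 3, 5, … form one subsequence and positions 2, 4, 6, … form another.
Stream A: 3, -9, 27, -81, 243 — geometric with ratio -3.
Stream B: 10, 15, ?, 28, 36 — triangular numbers n(n+1)/2 for n = 4, 5, ….
Filling stream B at index 3 by its rule yields 21.

21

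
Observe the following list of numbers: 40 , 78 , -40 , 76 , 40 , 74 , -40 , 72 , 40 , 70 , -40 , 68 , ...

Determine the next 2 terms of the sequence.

Split by position mod 2 into 2 tracks.
Track A: 40, -40, 40, -40, 40, -40. Oscillating between 40 and -40.
Track B: 78, 76, 74, 72, 70, 68. Arithmetic, step −2.
Term 13 comes from track A (its 7th entry): 40.
Term 14 comes from track B (its 7th entry): 66.

40, 66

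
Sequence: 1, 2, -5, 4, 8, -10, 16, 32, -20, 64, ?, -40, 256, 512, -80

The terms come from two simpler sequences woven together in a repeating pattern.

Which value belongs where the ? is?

The slot pattern repeats as AAB (period 3), so there are 2 interleaved tracks.
Subsequence A = 1, 2, 4, 8, 16, 32, 64, ?, 256, 512: powers of 2.
Subsequence B = -5, -10, -20, -40, -80: multiplying by 2 each time.
Subsequence A's pattern makes the blank 128.

128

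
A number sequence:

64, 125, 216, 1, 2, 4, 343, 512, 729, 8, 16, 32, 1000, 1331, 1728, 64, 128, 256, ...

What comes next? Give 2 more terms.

Positions follow the repeating pattern AAABBB; grouping by letter gives 2 tracks.
Stream A = 64, 125, 216, 343, 512, 729, 1000, 1331, 1728: perfect cubes starting at 4³.
Stream B = 1, 2, 4, 8, 16, 32, 64, 128, 256: successive powers of 2.
The 19th slot belongs to stream A; its 10th term is 2197.
Term 20 comes from stream A (its 11th entry): 2744.

2197, 2744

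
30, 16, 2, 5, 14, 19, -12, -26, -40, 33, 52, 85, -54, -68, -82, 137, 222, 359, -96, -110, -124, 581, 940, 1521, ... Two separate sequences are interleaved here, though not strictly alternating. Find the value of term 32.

-194

Positions follow the repeating pattern AAABBB; grouping by letter gives 2 tracks.
Track A: 30, 16, 2, -12, -26, -40, -54, -68, -82, -96, -110, -124. Linear: a_n = 44 − 14·n.
Track B: 5, 14, 19, 33, 52, 85, 137, 222, 359, 581, 940, 1521. Each term equals the sum of the previous two.
The 32nd slot belongs to track A; its 17th term is -194.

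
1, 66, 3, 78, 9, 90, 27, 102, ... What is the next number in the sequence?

Odd-indexed and even-indexed terms follow separate rules.
Stream A: 1, 3, 9, 27 — powers 3^0, 3^1, 3^2, ….
Stream B: 66, 78, 90, 102 — arithmetic, step +12.
The 9th slot belongs to stream A; its 5th term is 81.

81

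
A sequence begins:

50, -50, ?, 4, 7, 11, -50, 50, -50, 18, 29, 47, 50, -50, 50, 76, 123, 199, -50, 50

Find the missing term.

50

Positions follow the repeating pattern AAABBB; grouping by letter gives 2 tracks.
Track A is 50, -50, ?, -50, 50, -50, 50, -50, 50, -50, 50, which is oscillating between 50 and -50.
Track B is 4, 7, 11, 18, 29, 47, 76, 123, 199, which is Fibonacci-style (each term is the sum of the two before it).
Filling track A at index 3 by its rule yields 50.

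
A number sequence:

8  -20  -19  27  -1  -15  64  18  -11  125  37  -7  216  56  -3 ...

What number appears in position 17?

75

Taking every 3rd term gives 3 separate tracks.
Stream A: 8, 27, 64, 125, 216. Perfect cubes starting at 2³.
Stream B: -20, -1, 18, 37, 56. Arithmetic, step +19.
Stream C: -19, -15, -11, -7, -3. Linear: a_n = -23 + 4·n.
Term 17 comes from stream B (its 6th entry): 75.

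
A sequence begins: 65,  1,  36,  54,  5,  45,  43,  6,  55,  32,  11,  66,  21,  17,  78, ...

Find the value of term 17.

Split by position mod 3 into 3 tracks.
Track A: 65, 54, 43, 32, 21 — arithmetic, step −11.
Track B: 1, 5, 6, 11, 17 — each term equals the sum of the previous two.
Track C: 36, 45, 55, 66, 78 — triangular numbers n(n+1)/2 for n = 8, 9, ….
Position 17 → track B, term 6 = 28.

28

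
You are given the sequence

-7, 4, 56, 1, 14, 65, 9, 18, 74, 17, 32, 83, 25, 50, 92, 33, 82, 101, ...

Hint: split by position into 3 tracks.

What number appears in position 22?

Taking every 3rd term gives 3 separate tracks.
Subsequence A: -7, 1, 9, 17, 25, 33 (arithmetic with common difference +8).
Subsequence B: 4, 14, 18, 32, 50, 82 (a Fibonacci-like recurrence a_n = a_{n-1} + a_{n-2}).
Subsequence C: 56, 65, 74, 83, 92, 101 (arithmetic with common difference +9).
Position 22 falls in subsequence A as its term 8, giving 49.

49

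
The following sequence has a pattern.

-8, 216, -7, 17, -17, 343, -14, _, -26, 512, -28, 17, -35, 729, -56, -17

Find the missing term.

-17

Split by position mod 4: positions 1, 5, 9, … form one track, and each other residue class forms its own.
Track A = -8, -17, -26, -35: subtracting 9 each time.
Track B = 216, 343, 512, 729: the cubes 6³, 7³, 8³, ….
Track C = -7, -14, -28, -56: geometric with ratio 2.
Track D = 17, ?, 17, -17: the oscillation 17·(−1)^(n+1).
So the missing entry in track D is -17.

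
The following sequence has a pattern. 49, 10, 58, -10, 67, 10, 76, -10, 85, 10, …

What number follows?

94

Split by position mod 2 into 2 tracks.
Track A: 49, 58, 67, 76, 85 (arithmetic, step +9).
Track B: 10, -10, 10, -10, 10 (alternating ±10).
Position 11 → track A, term 6 = 94.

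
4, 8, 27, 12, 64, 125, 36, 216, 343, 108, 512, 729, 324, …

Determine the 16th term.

972

Positions follow the repeating pattern ABB; grouping by letter gives 2 tracks.
Subsequence A: 4, 12, 36, 108, 324 — geometric with ratio 3.
Subsequence B: 8, 27, 64, 125, 216, 343, 512, 729 — the cubes 2³, 3³, 4³, ….
Position 16 falls in subsequence A as its term 6, giving 972.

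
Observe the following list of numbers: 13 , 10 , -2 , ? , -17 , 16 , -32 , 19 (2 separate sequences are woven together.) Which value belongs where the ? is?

Odd-indexed and even-indexed terms follow separate rules.
Track A: 13, -2, -17, -32 — subtracting 15 each time.
Track B: 10, ?, 16, 19 — adding 3 each time.
So the missing entry in track B is 13.

13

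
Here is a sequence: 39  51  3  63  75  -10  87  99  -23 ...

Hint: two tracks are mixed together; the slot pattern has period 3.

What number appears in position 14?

Reading positions in blocks of 3 reveals the pattern AAB — 2 tracks woven together.
Track A: 39, 51, 63, 75, 87, 99. Arithmetic with common difference +12.
Track B: 3, -10, -23. Arithmetic, step −13.
Position 14 → track A, term 10 = 147.

147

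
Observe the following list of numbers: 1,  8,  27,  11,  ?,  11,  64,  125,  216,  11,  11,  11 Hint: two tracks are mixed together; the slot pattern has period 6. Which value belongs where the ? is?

The slot pattern repeats as AAABBB (period 6), so there are 2 interleaved tracks.
Track A = 1, 8, 27, 64, 125, 216: the cubes 1³, 2³, 3³, ….
Track B = 11, ?, 11, 11, 11, 11: always 11.
The gap is track B's term 2; the rule gives 11.

11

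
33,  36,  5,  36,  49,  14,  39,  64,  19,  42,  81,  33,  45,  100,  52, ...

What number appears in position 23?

169

Taking every 3rd term gives 3 separate tracks.
Track A: 33, 36, 39, 42, 45 — arithmetic, step +3.
Track B: 36, 49, 64, 81, 100 — consecutive squares n² from n = 6.
Track C: 5, 14, 19, 33, 52 — each term equals the sum of the previous two.
The 23rd slot belongs to track B; its 8th term is 169.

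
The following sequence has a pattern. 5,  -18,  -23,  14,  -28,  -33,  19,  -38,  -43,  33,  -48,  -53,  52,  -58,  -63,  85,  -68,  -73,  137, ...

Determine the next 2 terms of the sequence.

Positions follow the repeating pattern ABB; grouping by letter gives 2 tracks.
Track A: 5, 14, 19, 33, 52, 85, 137. Each term equals the sum of the previous two.
Track B: -18, -23, -28, -33, -38, -43, -48, -53, -58, -63, -68, -73. Arithmetic with common difference −5.
Position 20 → track B, term 13 = -78.
Position 21 falls in track B as its term 14, giving -83.

-78, -83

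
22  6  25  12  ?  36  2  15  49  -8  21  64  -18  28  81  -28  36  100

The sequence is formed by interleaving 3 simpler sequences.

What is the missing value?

Taking every 3rd term gives 3 separate tracks.
Stream A: 22, 12, 2, -8, -18, -28. Arithmetic with common difference −10.
Stream B: 6, ?, 15, 21, 28, 36. The triangular numbers T_3, T_4, ….
Stream C: 25, 36, 49, 64, 81, 100. Perfect squares starting at 5².
Filling stream B at index 2 by its rule yields 10.

10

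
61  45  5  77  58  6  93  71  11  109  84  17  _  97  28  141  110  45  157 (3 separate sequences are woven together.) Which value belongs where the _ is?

Taking every 3rd term gives 3 separate tracks.
Track A: 61, 77, 93, 109, ?, 141, 157 — adding 16 each time.
Track B: 45, 58, 71, 84, 97, 110 — linear: a_n = 32 + 13·n.
Track C: 5, 6, 11, 17, 28, 45 — Fibonacci-style (each term is the sum of the two before it).
Track A's pattern makes the blank 125.

125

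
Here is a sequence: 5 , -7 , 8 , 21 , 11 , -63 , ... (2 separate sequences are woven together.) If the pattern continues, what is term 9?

17

Split by position mod 2 into 2 tracks.
Stream A: 5, 8, 11 (adding 3 each time).
Stream B: -7, 21, -63 (a geometric progression (common ratio -3)).
Position 9 falls in stream A as its term 5, giving 17.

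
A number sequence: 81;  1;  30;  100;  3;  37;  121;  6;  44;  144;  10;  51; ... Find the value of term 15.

58

Read the sequence 3 terms at a time; column i is its own pattern.
Stream A: 81, 100, 121, 144 — perfect squares starting at 9².
Stream B: 1, 3, 6, 10 — triangular numbers starting at T_1.
Stream C: 30, 37, 44, 51 — adding 7 each time.
Position 15 → stream C, term 5 = 58.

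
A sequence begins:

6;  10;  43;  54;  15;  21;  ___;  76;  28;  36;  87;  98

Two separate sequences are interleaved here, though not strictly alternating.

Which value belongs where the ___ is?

Positions follow the repeating pattern AABB; grouping by letter gives 2 tracks.
Track A is 6, 10, 15, 21, 28, 36, which is triangular numbers n(n+1)/2 for n = 3, 4, ….
Track B is 43, 54, ?, 76, 87, 98, which is linear: a_n = 32 + 11·n.
So the missing entry in track B is 65.

65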